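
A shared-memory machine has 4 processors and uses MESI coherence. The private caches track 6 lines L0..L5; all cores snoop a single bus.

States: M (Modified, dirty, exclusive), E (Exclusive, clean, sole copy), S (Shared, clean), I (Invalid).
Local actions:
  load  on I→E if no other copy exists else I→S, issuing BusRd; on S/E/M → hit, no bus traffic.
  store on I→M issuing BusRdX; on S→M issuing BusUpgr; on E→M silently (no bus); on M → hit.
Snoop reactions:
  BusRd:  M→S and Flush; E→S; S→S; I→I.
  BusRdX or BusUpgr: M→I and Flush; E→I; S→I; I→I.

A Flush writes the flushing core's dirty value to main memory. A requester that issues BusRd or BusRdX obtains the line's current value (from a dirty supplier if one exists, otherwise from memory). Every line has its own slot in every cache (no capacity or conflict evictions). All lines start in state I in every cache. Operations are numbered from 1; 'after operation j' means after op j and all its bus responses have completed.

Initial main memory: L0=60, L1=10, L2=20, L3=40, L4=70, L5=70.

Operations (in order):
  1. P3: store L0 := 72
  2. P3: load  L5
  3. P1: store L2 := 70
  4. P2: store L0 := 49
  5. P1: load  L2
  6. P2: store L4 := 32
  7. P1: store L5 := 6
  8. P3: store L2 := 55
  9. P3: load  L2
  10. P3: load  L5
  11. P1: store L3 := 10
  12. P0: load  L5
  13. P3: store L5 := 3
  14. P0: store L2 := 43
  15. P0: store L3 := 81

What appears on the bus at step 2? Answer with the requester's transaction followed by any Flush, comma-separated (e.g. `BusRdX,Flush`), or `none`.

[1] P3: store L0 := 72 | P0:I, P1:I, P2:I, P3:M(72) | bus: BusRdX
[2] P3: load  L5 | P0:I, P1:I, P2:I, P3:E(70) | bus: BusRd
[3] P1: store L2 := 70 | P0:I, P1:M(70), P2:I, P3:I | bus: BusRdX
[4] P2: store L0 := 49 | P0:I, P1:I, P2:M(49), P3:I | bus: BusRdX,Flush
[5] P1: load  L2 | P0:I, P1:M(70), P2:I, P3:I | bus: none
[6] P2: store L4 := 32 | P0:I, P1:I, P2:M(32), P3:I | bus: BusRdX
[7] P1: store L5 := 6 | P0:I, P1:M(6), P2:I, P3:I | bus: BusRdX
[8] P3: store L2 := 55 | P0:I, P1:I, P2:I, P3:M(55) | bus: BusRdX,Flush
[9] P3: load  L2 | P0:I, P1:I, P2:I, P3:M(55) | bus: none
[10] P3: load  L5 | P0:I, P1:S(6), P2:I, P3:S(6) | bus: BusRd,Flush
[11] P1: store L3 := 10 | P0:I, P1:M(10), P2:I, P3:I | bus: BusRdX
[12] P0: load  L5 | P0:S(6), P1:S(6), P2:I, P3:S(6) | bus: BusRd
[13] P3: store L5 := 3 | P0:I, P1:I, P2:I, P3:M(3) | bus: BusUpgr
[14] P0: store L2 := 43 | P0:M(43), P1:I, P2:I, P3:I | bus: BusRdX,Flush
[15] P0: store L3 := 81 | P0:M(81), P1:I, P2:I, P3:I | bus: BusRdX,Flush

bus = BusRd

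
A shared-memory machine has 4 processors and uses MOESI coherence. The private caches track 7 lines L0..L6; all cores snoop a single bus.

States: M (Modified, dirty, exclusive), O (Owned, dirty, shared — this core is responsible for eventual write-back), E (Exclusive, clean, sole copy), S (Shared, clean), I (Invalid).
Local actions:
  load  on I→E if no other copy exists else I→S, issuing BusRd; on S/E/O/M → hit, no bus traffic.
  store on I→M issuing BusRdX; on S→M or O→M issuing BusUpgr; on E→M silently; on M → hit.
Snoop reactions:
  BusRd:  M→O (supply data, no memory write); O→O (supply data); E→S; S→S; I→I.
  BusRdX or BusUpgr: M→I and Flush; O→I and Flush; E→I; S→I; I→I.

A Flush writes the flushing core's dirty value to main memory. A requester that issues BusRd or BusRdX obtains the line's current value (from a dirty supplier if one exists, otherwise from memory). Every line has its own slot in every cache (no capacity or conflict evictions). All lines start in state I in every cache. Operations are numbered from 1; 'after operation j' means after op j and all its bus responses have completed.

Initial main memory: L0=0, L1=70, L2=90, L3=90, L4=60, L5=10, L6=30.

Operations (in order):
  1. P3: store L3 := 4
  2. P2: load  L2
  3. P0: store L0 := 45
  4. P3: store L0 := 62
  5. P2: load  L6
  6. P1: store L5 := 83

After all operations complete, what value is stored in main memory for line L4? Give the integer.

memory[L4] = 60

step 1: P3: store L3 := 4  ⟶  IIIM  (L3)  txn=BusRdX  M[L3]=90
step 2: P2: load  L2  ⟶  IIEI  (L2)  txn=BusRd  M[L2]=90
step 3: P0: store L0 := 45  ⟶  MIII  (L0)  txn=BusRdX  M[L0]=0
step 4: P3: store L0 := 62  ⟶  IIIM  (L0)  txn=BusRdX+Flush  M[L0]=45
step 5: P2: load  L6  ⟶  IIEI  (L6)  txn=BusRd  M[L6]=30
step 6: P1: store L5 := 83  ⟶  IMII  (L5)  txn=BusRdX  M[L5]=10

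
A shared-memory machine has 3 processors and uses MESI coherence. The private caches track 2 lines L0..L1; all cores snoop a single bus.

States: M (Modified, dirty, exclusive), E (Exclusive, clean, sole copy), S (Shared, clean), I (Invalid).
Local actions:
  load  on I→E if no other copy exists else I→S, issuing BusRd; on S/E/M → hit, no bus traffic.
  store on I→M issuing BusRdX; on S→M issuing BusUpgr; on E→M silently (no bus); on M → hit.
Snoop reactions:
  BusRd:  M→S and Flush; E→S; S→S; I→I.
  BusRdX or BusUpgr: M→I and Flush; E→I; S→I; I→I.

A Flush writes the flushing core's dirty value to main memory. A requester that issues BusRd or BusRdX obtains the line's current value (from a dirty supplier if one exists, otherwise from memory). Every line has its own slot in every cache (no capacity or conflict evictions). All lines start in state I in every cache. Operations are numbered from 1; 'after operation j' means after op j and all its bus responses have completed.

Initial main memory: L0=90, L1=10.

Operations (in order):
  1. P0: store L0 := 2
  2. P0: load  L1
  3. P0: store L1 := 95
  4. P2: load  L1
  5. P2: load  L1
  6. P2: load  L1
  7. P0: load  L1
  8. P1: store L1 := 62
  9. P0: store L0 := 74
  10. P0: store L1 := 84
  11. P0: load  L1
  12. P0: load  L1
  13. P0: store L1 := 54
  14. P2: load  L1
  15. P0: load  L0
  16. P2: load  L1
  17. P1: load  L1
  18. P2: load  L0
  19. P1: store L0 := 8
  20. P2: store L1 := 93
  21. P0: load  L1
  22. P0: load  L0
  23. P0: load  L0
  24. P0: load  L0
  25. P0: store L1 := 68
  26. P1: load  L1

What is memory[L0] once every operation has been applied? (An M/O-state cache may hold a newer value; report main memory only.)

memory[L0] = 8

1. P0: store L0 := 2  bus=[BusRdX]  L0: P0=M P1=I P2=I  mem[L0]=90
2. P0: load  L1  bus=[BusRd]  L1: P0=E P1=I P2=I  mem[L1]=10
3. P0: store L1 := 95  bus=[-]  L1: P0=M P1=I P2=I  mem[L1]=10
4. P2: load  L1  bus=[BusRd,Flush]  L1: P0=S P1=I P2=S  mem[L1]=95
5. P2: load  L1  bus=[-]  L1: P0=S P1=I P2=S  mem[L1]=95
6. P2: load  L1  bus=[-]  L1: P0=S P1=I P2=S  mem[L1]=95
7. P0: load  L1  bus=[-]  L1: P0=S P1=I P2=S  mem[L1]=95
8. P1: store L1 := 62  bus=[BusRdX]  L1: P0=I P1=M P2=I  mem[L1]=95
9. P0: store L0 := 74  bus=[-]  L0: P0=M P1=I P2=I  mem[L0]=90
10. P0: store L1 := 84  bus=[BusRdX,Flush]  L1: P0=M P1=I P2=I  mem[L1]=62
11. P0: load  L1  bus=[-]  L1: P0=M P1=I P2=I  mem[L1]=62
12. P0: load  L1  bus=[-]  L1: P0=M P1=I P2=I  mem[L1]=62
13. P0: store L1 := 54  bus=[-]  L1: P0=M P1=I P2=I  mem[L1]=62
14. P2: load  L1  bus=[BusRd,Flush]  L1: P0=S P1=I P2=S  mem[L1]=54
15. P0: load  L0  bus=[-]  L0: P0=M P1=I P2=I  mem[L0]=90
16. P2: load  L1  bus=[-]  L1: P0=S P1=I P2=S  mem[L1]=54
17. P1: load  L1  bus=[BusRd]  L1: P0=S P1=S P2=S  mem[L1]=54
18. P2: load  L0  bus=[BusRd,Flush]  L0: P0=S P1=I P2=S  mem[L0]=74
19. P1: store L0 := 8  bus=[BusRdX]  L0: P0=I P1=M P2=I  mem[L0]=74
20. P2: store L1 := 93  bus=[BusUpgr]  L1: P0=I P1=I P2=M  mem[L1]=54
21. P0: load  L1  bus=[BusRd,Flush]  L1: P0=S P1=I P2=S  mem[L1]=93
22. P0: load  L0  bus=[BusRd,Flush]  L0: P0=S P1=S P2=I  mem[L0]=8
23. P0: load  L0  bus=[-]  L0: P0=S P1=S P2=I  mem[L0]=8
24. P0: load  L0  bus=[-]  L0: P0=S P1=S P2=I  mem[L0]=8
25. P0: store L1 := 68  bus=[BusUpgr]  L1: P0=M P1=I P2=I  mem[L1]=93
26. P1: load  L1  bus=[BusRd,Flush]  L1: P0=S P1=S P2=I  mem[L1]=68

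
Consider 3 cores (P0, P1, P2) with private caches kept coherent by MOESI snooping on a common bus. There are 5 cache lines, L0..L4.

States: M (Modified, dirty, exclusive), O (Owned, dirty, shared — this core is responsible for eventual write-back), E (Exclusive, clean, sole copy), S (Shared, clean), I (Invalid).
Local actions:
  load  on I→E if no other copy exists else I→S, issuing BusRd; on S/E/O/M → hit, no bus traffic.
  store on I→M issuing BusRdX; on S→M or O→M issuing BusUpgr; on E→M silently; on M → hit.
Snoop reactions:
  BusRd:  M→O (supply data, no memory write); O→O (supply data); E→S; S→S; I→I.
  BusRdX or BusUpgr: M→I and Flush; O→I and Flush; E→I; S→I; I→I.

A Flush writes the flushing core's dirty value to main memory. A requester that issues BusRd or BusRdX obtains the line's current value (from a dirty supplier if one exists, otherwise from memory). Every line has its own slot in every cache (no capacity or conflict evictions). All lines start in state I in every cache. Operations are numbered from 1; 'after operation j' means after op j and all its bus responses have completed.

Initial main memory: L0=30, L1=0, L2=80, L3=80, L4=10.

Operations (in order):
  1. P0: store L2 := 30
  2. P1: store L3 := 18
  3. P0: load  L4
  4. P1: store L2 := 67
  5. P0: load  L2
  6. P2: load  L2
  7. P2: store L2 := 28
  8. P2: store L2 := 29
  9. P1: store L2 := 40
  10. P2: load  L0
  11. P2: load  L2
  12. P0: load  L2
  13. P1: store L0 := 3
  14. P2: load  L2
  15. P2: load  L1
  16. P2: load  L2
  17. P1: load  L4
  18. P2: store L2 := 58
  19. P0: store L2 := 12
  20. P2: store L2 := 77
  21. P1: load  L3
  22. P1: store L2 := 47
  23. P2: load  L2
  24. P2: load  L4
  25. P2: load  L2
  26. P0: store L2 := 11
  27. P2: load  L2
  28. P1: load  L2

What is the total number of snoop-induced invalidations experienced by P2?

[1] P0: store L2 := 30 | P0:M(30), P1:I, P2:I | bus: BusRdX
[2] P1: store L3 := 18 | P0:I, P1:M(18), P2:I | bus: BusRdX
[3] P0: load  L4 | P0:E(10), P1:I, P2:I | bus: BusRd
[4] P1: store L2 := 67 | P0:I, P1:M(67), P2:I | bus: BusRdX,Flush
[5] P0: load  L2 | P0:S(67), P1:O(67), P2:I | bus: BusRd
[6] P2: load  L2 | P0:S(67), P1:O(67), P2:S(67) | bus: BusRd
[7] P2: store L2 := 28 | P0:I, P1:I, P2:M(28) | bus: BusUpgr,Flush
[8] P2: store L2 := 29 | P0:I, P1:I, P2:M(29) | bus: none
[9] P1: store L2 := 40 | P0:I, P1:M(40), P2:I | bus: BusRdX,Flush
[10] P2: load  L0 | P0:I, P1:I, P2:E(30) | bus: BusRd
[11] P2: load  L2 | P0:I, P1:O(40), P2:S(40) | bus: BusRd
[12] P0: load  L2 | P0:S(40), P1:O(40), P2:S(40) | bus: BusRd
[13] P1: store L0 := 3 | P0:I, P1:M(3), P2:I | bus: BusRdX
[14] P2: load  L2 | P0:S(40), P1:O(40), P2:S(40) | bus: none
[15] P2: load  L1 | P0:I, P1:I, P2:E(0) | bus: BusRd
[16] P2: load  L2 | P0:S(40), P1:O(40), P2:S(40) | bus: none
[17] P1: load  L4 | P0:S(10), P1:S(10), P2:I | bus: BusRd
[18] P2: store L2 := 58 | P0:I, P1:I, P2:M(58) | bus: BusUpgr,Flush
[19] P0: store L2 := 12 | P0:M(12), P1:I, P2:I | bus: BusRdX,Flush
[20] P2: store L2 := 77 | P0:I, P1:I, P2:M(77) | bus: BusRdX,Flush
[21] P1: load  L3 | P0:I, P1:M(18), P2:I | bus: none
[22] P1: store L2 := 47 | P0:I, P1:M(47), P2:I | bus: BusRdX,Flush
[23] P2: load  L2 | P0:I, P1:O(47), P2:S(47) | bus: BusRd
[24] P2: load  L4 | P0:S(10), P1:S(10), P2:S(10) | bus: BusRd
[25] P2: load  L2 | P0:I, P1:O(47), P2:S(47) | bus: none
[26] P0: store L2 := 11 | P0:M(11), P1:I, P2:I | bus: BusRdX,Flush
[27] P2: load  L2 | P0:O(11), P1:I, P2:S(11) | bus: BusRd
[28] P1: load  L2 | P0:O(11), P1:S(11), P2:S(11) | bus: BusRd

invalidations = 5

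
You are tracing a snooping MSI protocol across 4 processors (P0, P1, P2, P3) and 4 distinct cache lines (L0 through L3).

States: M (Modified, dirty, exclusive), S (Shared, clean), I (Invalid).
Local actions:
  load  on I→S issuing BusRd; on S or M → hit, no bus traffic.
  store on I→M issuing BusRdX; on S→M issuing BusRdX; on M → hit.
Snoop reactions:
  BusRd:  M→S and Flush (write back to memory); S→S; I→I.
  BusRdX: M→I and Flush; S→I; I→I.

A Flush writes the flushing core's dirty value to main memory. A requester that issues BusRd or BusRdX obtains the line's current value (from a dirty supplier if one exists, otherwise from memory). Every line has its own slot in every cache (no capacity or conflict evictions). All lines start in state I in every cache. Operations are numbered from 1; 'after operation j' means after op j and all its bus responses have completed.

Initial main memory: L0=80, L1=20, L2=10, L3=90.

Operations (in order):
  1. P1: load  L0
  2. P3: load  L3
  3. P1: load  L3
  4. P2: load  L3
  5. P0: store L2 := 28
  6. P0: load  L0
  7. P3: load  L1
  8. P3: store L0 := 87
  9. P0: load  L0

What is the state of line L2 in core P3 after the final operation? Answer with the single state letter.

state = I

  op1 P1: load  L0 → I/S/I/I on L0; bus BusRd; mem=80
  op2 P3: load  L3 → I/I/I/S on L3; bus BusRd; mem=90
  op3 P1: load  L3 → I/S/I/S on L3; bus BusRd; mem=90
  op4 P2: load  L3 → I/S/S/S on L3; bus BusRd; mem=90
  op5 P0: store L2 := 28 → M/I/I/I on L2; bus BusRdX; mem=10
  op6 P0: load  L0 → S/S/I/I on L0; bus BusRd; mem=80
  op7 P3: load  L1 → I/I/I/S on L1; bus BusRd; mem=20
  op8 P3: store L0 := 87 → I/I/I/M on L0; bus BusRdX; mem=80
  op9 P0: load  L0 → S/I/I/S on L0; bus BusRd Flush; mem=87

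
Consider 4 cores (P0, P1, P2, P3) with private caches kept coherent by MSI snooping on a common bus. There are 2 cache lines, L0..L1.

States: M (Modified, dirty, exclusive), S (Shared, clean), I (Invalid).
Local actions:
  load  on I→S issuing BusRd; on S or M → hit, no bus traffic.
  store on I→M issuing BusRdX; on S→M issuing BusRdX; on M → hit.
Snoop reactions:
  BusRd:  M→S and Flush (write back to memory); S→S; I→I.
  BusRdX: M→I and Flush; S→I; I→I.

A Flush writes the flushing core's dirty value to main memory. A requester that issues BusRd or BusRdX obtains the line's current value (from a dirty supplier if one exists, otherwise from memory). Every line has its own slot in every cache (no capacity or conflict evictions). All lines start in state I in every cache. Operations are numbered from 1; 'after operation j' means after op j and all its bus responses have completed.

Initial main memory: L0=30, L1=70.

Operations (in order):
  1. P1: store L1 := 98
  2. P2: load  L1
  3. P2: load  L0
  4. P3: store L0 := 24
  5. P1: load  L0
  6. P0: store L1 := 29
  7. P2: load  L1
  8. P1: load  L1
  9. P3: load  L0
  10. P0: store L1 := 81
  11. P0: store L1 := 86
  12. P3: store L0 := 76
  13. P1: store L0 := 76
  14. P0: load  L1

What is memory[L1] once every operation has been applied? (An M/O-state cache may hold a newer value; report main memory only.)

memory[L1] = 29

1. P1: store L1 := 98  bus=[BusRdX]  L1: P0=I P1=M P2=I P3=I  mem[L1]=70
2. P2: load  L1  bus=[BusRd,Flush]  L1: P0=I P1=S P2=S P3=I  mem[L1]=98
3. P2: load  L0  bus=[BusRd]  L0: P0=I P1=I P2=S P3=I  mem[L0]=30
4. P3: store L0 := 24  bus=[BusRdX]  L0: P0=I P1=I P2=I P3=M  mem[L0]=30
5. P1: load  L0  bus=[BusRd,Flush]  L0: P0=I P1=S P2=I P3=S  mem[L0]=24
6. P0: store L1 := 29  bus=[BusRdX]  L1: P0=M P1=I P2=I P3=I  mem[L1]=98
7. P2: load  L1  bus=[BusRd,Flush]  L1: P0=S P1=I P2=S P3=I  mem[L1]=29
8. P1: load  L1  bus=[BusRd]  L1: P0=S P1=S P2=S P3=I  mem[L1]=29
9. P3: load  L0  bus=[-]  L0: P0=I P1=S P2=I P3=S  mem[L0]=24
10. P0: store L1 := 81  bus=[BusRdX]  L1: P0=M P1=I P2=I P3=I  mem[L1]=29
11. P0: store L1 := 86  bus=[-]  L1: P0=M P1=I P2=I P3=I  mem[L1]=29
12. P3: store L0 := 76  bus=[BusRdX]  L0: P0=I P1=I P2=I P3=M  mem[L0]=24
13. P1: store L0 := 76  bus=[BusRdX,Flush]  L0: P0=I P1=M P2=I P3=I  mem[L0]=76
14. P0: load  L1  bus=[-]  L1: P0=M P1=I P2=I P3=I  mem[L1]=29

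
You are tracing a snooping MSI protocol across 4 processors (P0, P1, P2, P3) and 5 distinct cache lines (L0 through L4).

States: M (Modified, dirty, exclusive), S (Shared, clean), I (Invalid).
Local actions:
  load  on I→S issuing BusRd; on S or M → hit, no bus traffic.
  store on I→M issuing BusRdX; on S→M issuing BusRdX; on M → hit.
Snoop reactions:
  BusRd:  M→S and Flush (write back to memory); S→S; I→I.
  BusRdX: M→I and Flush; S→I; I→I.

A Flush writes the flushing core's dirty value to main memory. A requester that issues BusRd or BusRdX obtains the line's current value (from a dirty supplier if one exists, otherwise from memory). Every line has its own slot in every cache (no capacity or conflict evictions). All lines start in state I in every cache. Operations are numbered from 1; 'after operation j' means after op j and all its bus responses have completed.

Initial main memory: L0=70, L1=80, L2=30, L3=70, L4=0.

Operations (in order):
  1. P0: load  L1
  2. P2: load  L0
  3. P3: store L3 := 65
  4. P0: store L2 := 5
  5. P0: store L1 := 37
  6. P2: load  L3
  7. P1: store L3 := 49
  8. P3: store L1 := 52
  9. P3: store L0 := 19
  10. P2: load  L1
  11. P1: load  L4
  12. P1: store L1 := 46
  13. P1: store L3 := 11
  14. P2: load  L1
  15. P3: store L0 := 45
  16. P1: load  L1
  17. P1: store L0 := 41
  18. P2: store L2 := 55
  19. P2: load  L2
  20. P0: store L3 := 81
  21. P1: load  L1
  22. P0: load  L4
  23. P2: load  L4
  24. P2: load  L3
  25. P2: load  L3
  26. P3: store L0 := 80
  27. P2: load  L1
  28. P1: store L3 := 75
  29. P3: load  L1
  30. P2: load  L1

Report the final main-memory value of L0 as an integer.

memory[L0] = 41

step 1: P0: load  L1  ⟶  SIII  (L1)  txn=BusRd  M[L1]=80
step 2: P2: load  L0  ⟶  IISI  (L0)  txn=BusRd  M[L0]=70
step 3: P3: store L3 := 65  ⟶  IIIM  (L3)  txn=BusRdX  M[L3]=70
step 4: P0: store L2 := 5  ⟶  MIII  (L2)  txn=BusRdX  M[L2]=30
step 5: P0: store L1 := 37  ⟶  MIII  (L1)  txn=BusRdX  M[L1]=80
step 6: P2: load  L3  ⟶  IISS  (L3)  txn=BusRd+Flush  M[L3]=65
step 7: P1: store L3 := 49  ⟶  IMII  (L3)  txn=BusRdX  M[L3]=65
step 8: P3: store L1 := 52  ⟶  IIIM  (L1)  txn=BusRdX+Flush  M[L1]=37
step 9: P3: store L0 := 19  ⟶  IIIM  (L0)  txn=BusRdX  M[L0]=70
step 10: P2: load  L1  ⟶  IISS  (L1)  txn=BusRd+Flush  M[L1]=52
step 11: P1: load  L4  ⟶  ISII  (L4)  txn=BusRd  M[L4]=0
step 12: P1: store L1 := 46  ⟶  IMII  (L1)  txn=BusRdX  M[L1]=52
step 13: P1: store L3 := 11  ⟶  IMII  (L3)  txn=∅  M[L3]=65
step 14: P2: load  L1  ⟶  ISSI  (L1)  txn=BusRd+Flush  M[L1]=46
step 15: P3: store L0 := 45  ⟶  IIIM  (L0)  txn=∅  M[L0]=70
step 16: P1: load  L1  ⟶  ISSI  (L1)  txn=∅  M[L1]=46
step 17: P1: store L0 := 41  ⟶  IMII  (L0)  txn=BusRdX+Flush  M[L0]=45
step 18: P2: store L2 := 55  ⟶  IIMI  (L2)  txn=BusRdX+Flush  M[L2]=5
step 19: P2: load  L2  ⟶  IIMI  (L2)  txn=∅  M[L2]=5
step 20: P0: store L3 := 81  ⟶  MIII  (L3)  txn=BusRdX+Flush  M[L3]=11
step 21: P1: load  L1  ⟶  ISSI  (L1)  txn=∅  M[L1]=46
step 22: P0: load  L4  ⟶  SSII  (L4)  txn=BusRd  M[L4]=0
step 23: P2: load  L4  ⟶  SSSI  (L4)  txn=BusRd  M[L4]=0
step 24: P2: load  L3  ⟶  SISI  (L3)  txn=BusRd+Flush  M[L3]=81
step 25: P2: load  L3  ⟶  SISI  (L3)  txn=∅  M[L3]=81
step 26: P3: store L0 := 80  ⟶  IIIM  (L0)  txn=BusRdX+Flush  M[L0]=41
step 27: P2: load  L1  ⟶  ISSI  (L1)  txn=∅  M[L1]=46
step 28: P1: store L3 := 75  ⟶  IMII  (L3)  txn=BusRdX  M[L3]=81
step 29: P3: load  L1  ⟶  ISSS  (L1)  txn=BusRd  M[L1]=46
step 30: P2: load  L1  ⟶  ISSS  (L1)  txn=∅  M[L1]=46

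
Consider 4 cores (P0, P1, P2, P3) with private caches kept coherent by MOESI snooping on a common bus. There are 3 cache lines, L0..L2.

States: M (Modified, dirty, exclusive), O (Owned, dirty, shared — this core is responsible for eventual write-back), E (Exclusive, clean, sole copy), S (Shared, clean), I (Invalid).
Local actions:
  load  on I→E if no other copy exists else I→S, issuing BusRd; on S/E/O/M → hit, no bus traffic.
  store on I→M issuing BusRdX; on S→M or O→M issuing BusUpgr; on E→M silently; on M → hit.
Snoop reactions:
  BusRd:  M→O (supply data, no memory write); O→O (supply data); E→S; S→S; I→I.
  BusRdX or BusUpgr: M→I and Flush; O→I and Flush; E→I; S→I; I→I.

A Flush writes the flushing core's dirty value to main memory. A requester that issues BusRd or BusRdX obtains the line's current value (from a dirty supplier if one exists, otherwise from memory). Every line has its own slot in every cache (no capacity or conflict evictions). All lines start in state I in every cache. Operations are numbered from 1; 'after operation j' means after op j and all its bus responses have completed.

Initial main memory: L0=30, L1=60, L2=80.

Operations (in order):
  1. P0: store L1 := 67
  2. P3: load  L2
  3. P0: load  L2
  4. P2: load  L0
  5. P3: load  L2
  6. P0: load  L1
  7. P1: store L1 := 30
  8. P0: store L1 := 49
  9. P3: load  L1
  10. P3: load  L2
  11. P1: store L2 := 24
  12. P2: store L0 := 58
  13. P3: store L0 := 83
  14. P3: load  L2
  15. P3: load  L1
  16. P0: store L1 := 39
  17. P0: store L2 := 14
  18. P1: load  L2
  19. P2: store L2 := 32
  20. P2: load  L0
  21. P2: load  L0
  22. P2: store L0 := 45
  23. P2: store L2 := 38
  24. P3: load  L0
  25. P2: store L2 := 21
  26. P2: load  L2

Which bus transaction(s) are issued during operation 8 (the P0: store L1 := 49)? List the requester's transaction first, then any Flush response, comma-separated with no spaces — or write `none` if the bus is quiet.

bus = BusRdX,Flush

[1] P0: store L1 := 67 | P0:M(67), P1:I, P2:I, P3:I | bus: BusRdX
[2] P3: load  L2 | P0:I, P1:I, P2:I, P3:E(80) | bus: BusRd
[3] P0: load  L2 | P0:S(80), P1:I, P2:I, P3:S(80) | bus: BusRd
[4] P2: load  L0 | P0:I, P1:I, P2:E(30), P3:I | bus: BusRd
[5] P3: load  L2 | P0:S(80), P1:I, P2:I, P3:S(80) | bus: none
[6] P0: load  L1 | P0:M(67), P1:I, P2:I, P3:I | bus: none
[7] P1: store L1 := 30 | P0:I, P1:M(30), P2:I, P3:I | bus: BusRdX,Flush
[8] P0: store L1 := 49 | P0:M(49), P1:I, P2:I, P3:I | bus: BusRdX,Flush
[9] P3: load  L1 | P0:O(49), P1:I, P2:I, P3:S(49) | bus: BusRd
[10] P3: load  L2 | P0:S(80), P1:I, P2:I, P3:S(80) | bus: none
[11] P1: store L2 := 24 | P0:I, P1:M(24), P2:I, P3:I | bus: BusRdX
[12] P2: store L0 := 58 | P0:I, P1:I, P2:M(58), P3:I | bus: none
[13] P3: store L0 := 83 | P0:I, P1:I, P2:I, P3:M(83) | bus: BusRdX,Flush
[14] P3: load  L2 | P0:I, P1:O(24), P2:I, P3:S(24) | bus: BusRd
[15] P3: load  L1 | P0:O(49), P1:I, P2:I, P3:S(49) | bus: none
[16] P0: store L1 := 39 | P0:M(39), P1:I, P2:I, P3:I | bus: BusUpgr
[17] P0: store L2 := 14 | P0:M(14), P1:I, P2:I, P3:I | bus: BusRdX,Flush
[18] P1: load  L2 | P0:O(14), P1:S(14), P2:I, P3:I | bus: BusRd
[19] P2: store L2 := 32 | P0:I, P1:I, P2:M(32), P3:I | bus: BusRdX,Flush
[20] P2: load  L0 | P0:I, P1:I, P2:S(83), P3:O(83) | bus: BusRd
[21] P2: load  L0 | P0:I, P1:I, P2:S(83), P3:O(83) | bus: none
[22] P2: store L0 := 45 | P0:I, P1:I, P2:M(45), P3:I | bus: BusUpgr,Flush
[23] P2: store L2 := 38 | P0:I, P1:I, P2:M(38), P3:I | bus: none
[24] P3: load  L0 | P0:I, P1:I, P2:O(45), P3:S(45) | bus: BusRd
[25] P2: store L2 := 21 | P0:I, P1:I, P2:M(21), P3:I | bus: none
[26] P2: load  L2 | P0:I, P1:I, P2:M(21), P3:I | bus: none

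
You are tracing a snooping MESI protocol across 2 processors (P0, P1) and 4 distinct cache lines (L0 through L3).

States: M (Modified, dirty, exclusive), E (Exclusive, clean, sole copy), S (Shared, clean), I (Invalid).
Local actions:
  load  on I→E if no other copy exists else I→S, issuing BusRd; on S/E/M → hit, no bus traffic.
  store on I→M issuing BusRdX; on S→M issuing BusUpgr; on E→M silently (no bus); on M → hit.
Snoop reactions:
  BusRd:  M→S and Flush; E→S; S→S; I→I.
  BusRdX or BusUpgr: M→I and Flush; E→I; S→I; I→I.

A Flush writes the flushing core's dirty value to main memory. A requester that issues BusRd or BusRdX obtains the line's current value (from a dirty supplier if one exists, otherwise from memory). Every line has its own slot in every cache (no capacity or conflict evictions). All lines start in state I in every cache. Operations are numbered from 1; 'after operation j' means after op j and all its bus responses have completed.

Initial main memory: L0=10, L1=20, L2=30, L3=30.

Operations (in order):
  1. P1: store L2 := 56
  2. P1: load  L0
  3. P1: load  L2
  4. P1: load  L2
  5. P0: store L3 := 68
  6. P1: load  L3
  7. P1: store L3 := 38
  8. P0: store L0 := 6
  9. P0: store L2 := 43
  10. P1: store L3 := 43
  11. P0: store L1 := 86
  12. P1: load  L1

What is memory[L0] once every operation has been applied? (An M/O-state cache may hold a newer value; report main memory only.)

memory[L0] = 10

step 1: P1: store L2 := 56  ⟶  IM  (L2)  txn=BusRdX  M[L2]=30
step 2: P1: load  L0  ⟶  IE  (L0)  txn=BusRd  M[L0]=10
step 3: P1: load  L2  ⟶  IM  (L2)  txn=∅  M[L2]=30
step 4: P1: load  L2  ⟶  IM  (L2)  txn=∅  M[L2]=30
step 5: P0: store L3 := 68  ⟶  MI  (L3)  txn=BusRdX  M[L3]=30
step 6: P1: load  L3  ⟶  SS  (L3)  txn=BusRd+Flush  M[L3]=68
step 7: P1: store L3 := 38  ⟶  IM  (L3)  txn=BusUpgr  M[L3]=68
step 8: P0: store L0 := 6  ⟶  MI  (L0)  txn=BusRdX  M[L0]=10
step 9: P0: store L2 := 43  ⟶  MI  (L2)  txn=BusRdX+Flush  M[L2]=56
step 10: P1: store L3 := 43  ⟶  IM  (L3)  txn=∅  M[L3]=68
step 11: P0: store L1 := 86  ⟶  MI  (L1)  txn=BusRdX  M[L1]=20
step 12: P1: load  L1  ⟶  SS  (L1)  txn=BusRd+Flush  M[L1]=86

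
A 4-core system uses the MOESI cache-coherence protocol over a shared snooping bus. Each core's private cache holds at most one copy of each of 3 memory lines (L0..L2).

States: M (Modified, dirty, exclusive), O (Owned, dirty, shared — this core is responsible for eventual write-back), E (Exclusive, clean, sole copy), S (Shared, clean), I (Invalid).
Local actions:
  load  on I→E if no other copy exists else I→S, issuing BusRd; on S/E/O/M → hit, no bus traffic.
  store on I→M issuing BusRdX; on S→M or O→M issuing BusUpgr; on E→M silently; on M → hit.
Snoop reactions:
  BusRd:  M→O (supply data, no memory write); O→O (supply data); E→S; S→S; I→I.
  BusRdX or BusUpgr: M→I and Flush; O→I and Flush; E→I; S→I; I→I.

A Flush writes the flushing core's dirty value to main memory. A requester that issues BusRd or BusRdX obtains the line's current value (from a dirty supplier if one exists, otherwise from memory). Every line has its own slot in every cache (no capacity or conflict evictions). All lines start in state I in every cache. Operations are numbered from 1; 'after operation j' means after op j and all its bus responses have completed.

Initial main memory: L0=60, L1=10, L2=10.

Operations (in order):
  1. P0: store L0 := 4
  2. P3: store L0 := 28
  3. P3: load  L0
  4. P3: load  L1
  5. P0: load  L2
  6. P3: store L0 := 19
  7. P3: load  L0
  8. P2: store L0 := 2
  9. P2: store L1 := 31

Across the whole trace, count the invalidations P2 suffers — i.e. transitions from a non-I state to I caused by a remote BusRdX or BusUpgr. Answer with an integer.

step 1: P0: store L0 := 4  ⟶  MIII  (L0)  txn=BusRdX  M[L0]=60
step 2: P3: store L0 := 28  ⟶  IIIM  (L0)  txn=BusRdX+Flush  M[L0]=4
step 3: P3: load  L0  ⟶  IIIM  (L0)  txn=∅  M[L0]=4
step 4: P3: load  L1  ⟶  IIIE  (L1)  txn=BusRd  M[L1]=10
step 5: P0: load  L2  ⟶  EIII  (L2)  txn=BusRd  M[L2]=10
step 6: P3: store L0 := 19  ⟶  IIIM  (L0)  txn=∅  M[L0]=4
step 7: P3: load  L0  ⟶  IIIM  (L0)  txn=∅  M[L0]=4
step 8: P2: store L0 := 2  ⟶  IIMI  (L0)  txn=BusRdX+Flush  M[L0]=19
step 9: P2: store L1 := 31  ⟶  IIMI  (L1)  txn=BusRdX  M[L1]=10

invalidations = 0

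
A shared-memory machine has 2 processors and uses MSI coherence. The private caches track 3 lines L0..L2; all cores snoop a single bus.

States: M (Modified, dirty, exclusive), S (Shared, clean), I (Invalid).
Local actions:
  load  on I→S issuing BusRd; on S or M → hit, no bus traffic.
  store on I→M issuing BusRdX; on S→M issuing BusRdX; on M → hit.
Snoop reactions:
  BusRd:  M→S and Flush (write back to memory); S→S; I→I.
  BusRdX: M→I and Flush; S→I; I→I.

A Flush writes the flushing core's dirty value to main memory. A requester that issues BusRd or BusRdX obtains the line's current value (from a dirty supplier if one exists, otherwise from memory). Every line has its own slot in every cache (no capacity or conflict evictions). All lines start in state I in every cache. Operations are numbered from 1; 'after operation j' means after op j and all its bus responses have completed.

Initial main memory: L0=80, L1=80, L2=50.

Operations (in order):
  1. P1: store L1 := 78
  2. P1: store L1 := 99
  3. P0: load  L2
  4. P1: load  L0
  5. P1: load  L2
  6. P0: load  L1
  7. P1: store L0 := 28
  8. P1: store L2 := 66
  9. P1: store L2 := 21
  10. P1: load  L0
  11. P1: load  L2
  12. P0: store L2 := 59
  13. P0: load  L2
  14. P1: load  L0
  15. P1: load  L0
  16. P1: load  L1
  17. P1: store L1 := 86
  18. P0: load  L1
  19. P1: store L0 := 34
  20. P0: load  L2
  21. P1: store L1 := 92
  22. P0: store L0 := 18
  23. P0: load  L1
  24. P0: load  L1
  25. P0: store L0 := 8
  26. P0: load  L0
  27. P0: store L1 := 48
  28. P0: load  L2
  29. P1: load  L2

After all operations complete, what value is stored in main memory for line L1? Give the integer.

memory[L1] = 92

  op1 P1: store L1 := 78 → I/M on L1; bus BusRdX; mem=80
  op2 P1: store L1 := 99 → I/M on L1; bus (none); mem=80
  op3 P0: load  L2 → S/I on L2; bus BusRd; mem=50
  op4 P1: load  L0 → I/S on L0; bus BusRd; mem=80
  op5 P1: load  L2 → S/S on L2; bus BusRd; mem=50
  op6 P0: load  L1 → S/S on L1; bus BusRd Flush; mem=99
  op7 P1: store L0 := 28 → I/M on L0; bus BusRdX; mem=80
  op8 P1: store L2 := 66 → I/M on L2; bus BusRdX; mem=50
  op9 P1: store L2 := 21 → I/M on L2; bus (none); mem=50
  op10 P1: load  L0 → I/M on L0; bus (none); mem=80
  op11 P1: load  L2 → I/M on L2; bus (none); mem=50
  op12 P0: store L2 := 59 → M/I on L2; bus BusRdX Flush; mem=21
  op13 P0: load  L2 → M/I on L2; bus (none); mem=21
  op14 P1: load  L0 → I/M on L0; bus (none); mem=80
  op15 P1: load  L0 → I/M on L0; bus (none); mem=80
  op16 P1: load  L1 → S/S on L1; bus (none); mem=99
  op17 P1: store L1 := 86 → I/M on L1; bus BusRdX; mem=99
  op18 P0: load  L1 → S/S on L1; bus BusRd Flush; mem=86
  op19 P1: store L0 := 34 → I/M on L0; bus (none); mem=80
  op20 P0: load  L2 → M/I on L2; bus (none); mem=21
  op21 P1: store L1 := 92 → I/M on L1; bus BusRdX; mem=86
  op22 P0: store L0 := 18 → M/I on L0; bus BusRdX Flush; mem=34
  op23 P0: load  L1 → S/S on L1; bus BusRd Flush; mem=92
  op24 P0: load  L1 → S/S on L1; bus (none); mem=92
  op25 P0: store L0 := 8 → M/I on L0; bus (none); mem=34
  op26 P0: load  L0 → M/I on L0; bus (none); mem=34
  op27 P0: store L1 := 48 → M/I on L1; bus BusRdX; mem=92
  op28 P0: load  L2 → M/I on L2; bus (none); mem=21
  op29 P1: load  L2 → S/S on L2; bus BusRd Flush; mem=59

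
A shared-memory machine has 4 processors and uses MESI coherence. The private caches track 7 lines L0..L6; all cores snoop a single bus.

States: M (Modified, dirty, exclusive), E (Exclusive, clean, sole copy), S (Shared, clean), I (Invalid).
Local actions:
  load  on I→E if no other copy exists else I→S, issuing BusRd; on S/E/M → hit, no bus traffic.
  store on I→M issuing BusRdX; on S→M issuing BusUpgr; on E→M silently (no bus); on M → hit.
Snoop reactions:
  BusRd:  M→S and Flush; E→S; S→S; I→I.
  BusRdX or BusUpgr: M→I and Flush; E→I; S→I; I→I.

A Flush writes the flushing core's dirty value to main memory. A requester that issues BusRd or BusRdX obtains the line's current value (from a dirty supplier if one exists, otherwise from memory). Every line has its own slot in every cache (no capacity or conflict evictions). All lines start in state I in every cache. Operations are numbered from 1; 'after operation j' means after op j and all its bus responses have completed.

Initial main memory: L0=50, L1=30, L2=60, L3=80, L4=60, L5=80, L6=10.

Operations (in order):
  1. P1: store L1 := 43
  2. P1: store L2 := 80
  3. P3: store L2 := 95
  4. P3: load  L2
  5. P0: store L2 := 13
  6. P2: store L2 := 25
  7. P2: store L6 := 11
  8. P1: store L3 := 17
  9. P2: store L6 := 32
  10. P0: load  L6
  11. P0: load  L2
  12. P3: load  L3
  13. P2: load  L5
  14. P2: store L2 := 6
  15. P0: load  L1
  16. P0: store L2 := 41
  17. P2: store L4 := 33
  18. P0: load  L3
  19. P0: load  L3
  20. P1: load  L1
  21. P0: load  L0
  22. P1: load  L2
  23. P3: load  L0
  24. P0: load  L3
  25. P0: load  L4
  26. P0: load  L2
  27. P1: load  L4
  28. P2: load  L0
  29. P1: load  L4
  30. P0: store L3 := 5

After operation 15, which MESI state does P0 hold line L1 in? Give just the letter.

state = S

step 1: P1: store L1 := 43  ⟶  IMII  (L1)  txn=BusRdX  M[L1]=30
step 2: P1: store L2 := 80  ⟶  IMII  (L2)  txn=BusRdX  M[L2]=60
step 3: P3: store L2 := 95  ⟶  IIIM  (L2)  txn=BusRdX+Flush  M[L2]=80
step 4: P3: load  L2  ⟶  IIIM  (L2)  txn=∅  M[L2]=80
step 5: P0: store L2 := 13  ⟶  MIII  (L2)  txn=BusRdX+Flush  M[L2]=95
step 6: P2: store L2 := 25  ⟶  IIMI  (L2)  txn=BusRdX+Flush  M[L2]=13
step 7: P2: store L6 := 11  ⟶  IIMI  (L6)  txn=BusRdX  M[L6]=10
step 8: P1: store L3 := 17  ⟶  IMII  (L3)  txn=BusRdX  M[L3]=80
step 9: P2: store L6 := 32  ⟶  IIMI  (L6)  txn=∅  M[L6]=10
step 10: P0: load  L6  ⟶  SISI  (L6)  txn=BusRd+Flush  M[L6]=32
step 11: P0: load  L2  ⟶  SISI  (L2)  txn=BusRd+Flush  M[L2]=25
step 12: P3: load  L3  ⟶  ISIS  (L3)  txn=BusRd+Flush  M[L3]=17
step 13: P2: load  L5  ⟶  IIEI  (L5)  txn=BusRd  M[L5]=80
step 14: P2: store L2 := 6  ⟶  IIMI  (L2)  txn=BusUpgr  M[L2]=25
step 15: P0: load  L1  ⟶  SSII  (L1)  txn=BusRd+Flush  M[L1]=43
step 16: P0: store L2 := 41  ⟶  MIII  (L2)  txn=BusRdX+Flush  M[L2]=6
step 17: P2: store L4 := 33  ⟶  IIMI  (L4)  txn=BusRdX  M[L4]=60
step 18: P0: load  L3  ⟶  SSIS  (L3)  txn=BusRd  M[L3]=17
step 19: P0: load  L3  ⟶  SSIS  (L3)  txn=∅  M[L3]=17
step 20: P1: load  L1  ⟶  SSII  (L1)  txn=∅  M[L1]=43
step 21: P0: load  L0  ⟶  EIII  (L0)  txn=BusRd  M[L0]=50
step 22: P1: load  L2  ⟶  SSII  (L2)  txn=BusRd+Flush  M[L2]=41
step 23: P3: load  L0  ⟶  SIIS  (L0)  txn=BusRd  M[L0]=50
step 24: P0: load  L3  ⟶  SSIS  (L3)  txn=∅  M[L3]=17
step 25: P0: load  L4  ⟶  SISI  (L4)  txn=BusRd+Flush  M[L4]=33
step 26: P0: load  L2  ⟶  SSII  (L2)  txn=∅  M[L2]=41
step 27: P1: load  L4  ⟶  SSSI  (L4)  txn=BusRd  M[L4]=33
step 28: P2: load  L0  ⟶  SISS  (L0)  txn=BusRd  M[L0]=50
step 29: P1: load  L4  ⟶  SSSI  (L4)  txn=∅  M[L4]=33
step 30: P0: store L3 := 5  ⟶  MIII  (L3)  txn=BusUpgr  M[L3]=17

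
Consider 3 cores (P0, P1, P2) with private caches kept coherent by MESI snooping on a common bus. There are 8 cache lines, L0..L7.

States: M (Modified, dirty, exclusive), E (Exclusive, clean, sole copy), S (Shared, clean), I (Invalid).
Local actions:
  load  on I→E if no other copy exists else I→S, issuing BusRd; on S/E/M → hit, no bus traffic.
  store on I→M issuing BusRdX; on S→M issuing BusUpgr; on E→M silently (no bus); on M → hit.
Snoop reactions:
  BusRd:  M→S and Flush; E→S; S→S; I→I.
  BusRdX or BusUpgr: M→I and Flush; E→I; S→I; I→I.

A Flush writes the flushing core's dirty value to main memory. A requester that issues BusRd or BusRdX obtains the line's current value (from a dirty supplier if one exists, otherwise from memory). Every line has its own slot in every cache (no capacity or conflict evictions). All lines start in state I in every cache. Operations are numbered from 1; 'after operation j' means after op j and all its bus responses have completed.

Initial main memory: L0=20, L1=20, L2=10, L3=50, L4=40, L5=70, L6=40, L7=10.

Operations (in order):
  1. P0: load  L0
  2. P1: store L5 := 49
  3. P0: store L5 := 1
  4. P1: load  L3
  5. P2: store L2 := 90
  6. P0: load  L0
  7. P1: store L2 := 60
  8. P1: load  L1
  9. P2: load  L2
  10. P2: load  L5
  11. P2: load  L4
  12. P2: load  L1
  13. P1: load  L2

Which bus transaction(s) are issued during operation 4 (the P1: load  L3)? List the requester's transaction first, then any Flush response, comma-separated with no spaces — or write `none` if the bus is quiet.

[1] P0: load  L0 | P0:E(20), P1:I, P2:I | bus: BusRd
[2] P1: store L5 := 49 | P0:I, P1:M(49), P2:I | bus: BusRdX
[3] P0: store L5 := 1 | P0:M(1), P1:I, P2:I | bus: BusRdX,Flush
[4] P1: load  L3 | P0:I, P1:E(50), P2:I | bus: BusRd
[5] P2: store L2 := 90 | P0:I, P1:I, P2:M(90) | bus: BusRdX
[6] P0: load  L0 | P0:E(20), P1:I, P2:I | bus: none
[7] P1: store L2 := 60 | P0:I, P1:M(60), P2:I | bus: BusRdX,Flush
[8] P1: load  L1 | P0:I, P1:E(20), P2:I | bus: BusRd
[9] P2: load  L2 | P0:I, P1:S(60), P2:S(60) | bus: BusRd,Flush
[10] P2: load  L5 | P0:S(1), P1:I, P2:S(1) | bus: BusRd,Flush
[11] P2: load  L4 | P0:I, P1:I, P2:E(40) | bus: BusRd
[12] P2: load  L1 | P0:I, P1:S(20), P2:S(20) | bus: BusRd
[13] P1: load  L2 | P0:I, P1:S(60), P2:S(60) | bus: none

bus = BusRd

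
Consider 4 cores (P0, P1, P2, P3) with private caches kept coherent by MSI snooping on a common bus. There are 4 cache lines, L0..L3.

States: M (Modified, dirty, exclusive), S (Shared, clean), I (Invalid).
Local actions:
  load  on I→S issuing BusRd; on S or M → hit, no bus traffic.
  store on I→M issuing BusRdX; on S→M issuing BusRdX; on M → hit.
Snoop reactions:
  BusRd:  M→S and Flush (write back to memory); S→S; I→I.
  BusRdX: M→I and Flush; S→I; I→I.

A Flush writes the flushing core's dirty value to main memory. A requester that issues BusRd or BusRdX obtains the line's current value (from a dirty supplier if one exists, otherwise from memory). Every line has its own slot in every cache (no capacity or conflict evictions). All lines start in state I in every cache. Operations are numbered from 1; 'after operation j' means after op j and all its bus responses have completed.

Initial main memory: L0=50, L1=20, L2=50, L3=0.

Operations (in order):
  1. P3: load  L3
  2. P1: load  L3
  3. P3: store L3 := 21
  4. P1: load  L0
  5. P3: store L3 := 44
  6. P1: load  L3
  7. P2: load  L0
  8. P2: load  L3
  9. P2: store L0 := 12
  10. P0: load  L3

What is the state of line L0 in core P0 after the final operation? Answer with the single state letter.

state = I

  op1 P3: load  L3 → I/I/I/S on L3; bus BusRd; mem=0
  op2 P1: load  L3 → I/S/I/S on L3; bus BusRd; mem=0
  op3 P3: store L3 := 21 → I/I/I/M on L3; bus BusRdX; mem=0
  op4 P1: load  L0 → I/S/I/I on L0; bus BusRd; mem=50
  op5 P3: store L3 := 44 → I/I/I/M on L3; bus (none); mem=0
  op6 P1: load  L3 → I/S/I/S on L3; bus BusRd Flush; mem=44
  op7 P2: load  L0 → I/S/S/I on L0; bus BusRd; mem=50
  op8 P2: load  L3 → I/S/S/S on L3; bus BusRd; mem=44
  op9 P2: store L0 := 12 → I/I/M/I on L0; bus BusRdX; mem=50
  op10 P0: load  L3 → S/S/S/S on L3; bus BusRd; mem=44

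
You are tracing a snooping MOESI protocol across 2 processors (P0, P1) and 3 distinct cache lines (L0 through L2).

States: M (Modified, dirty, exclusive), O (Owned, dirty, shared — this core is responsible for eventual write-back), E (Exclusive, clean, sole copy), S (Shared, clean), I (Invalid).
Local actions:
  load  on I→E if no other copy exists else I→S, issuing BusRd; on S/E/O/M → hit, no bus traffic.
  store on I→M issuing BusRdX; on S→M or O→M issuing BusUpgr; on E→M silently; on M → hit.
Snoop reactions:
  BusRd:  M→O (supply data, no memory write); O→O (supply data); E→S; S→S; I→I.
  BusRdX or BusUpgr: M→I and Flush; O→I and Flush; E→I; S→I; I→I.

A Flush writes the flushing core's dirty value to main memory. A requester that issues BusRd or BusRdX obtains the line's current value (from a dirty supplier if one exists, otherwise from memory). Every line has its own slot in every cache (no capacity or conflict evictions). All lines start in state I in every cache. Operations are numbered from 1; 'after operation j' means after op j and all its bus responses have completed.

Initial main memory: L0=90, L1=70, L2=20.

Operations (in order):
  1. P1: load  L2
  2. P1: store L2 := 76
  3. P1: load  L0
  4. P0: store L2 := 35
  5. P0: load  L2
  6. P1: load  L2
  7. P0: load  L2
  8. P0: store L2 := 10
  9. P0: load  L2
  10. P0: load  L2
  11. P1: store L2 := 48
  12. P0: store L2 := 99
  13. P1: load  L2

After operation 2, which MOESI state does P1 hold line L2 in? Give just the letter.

[1] P1: load  L2 | P0:I, P1:E(20) | bus: BusRd
[2] P1: store L2 := 76 | P0:I, P1:M(76) | bus: none
[3] P1: load  L0 | P0:I, P1:E(90) | bus: BusRd
[4] P0: store L2 := 35 | P0:M(35), P1:I | bus: BusRdX,Flush
[5] P0: load  L2 | P0:M(35), P1:I | bus: none
[6] P1: load  L2 | P0:O(35), P1:S(35) | bus: BusRd
[7] P0: load  L2 | P0:O(35), P1:S(35) | bus: none
[8] P0: store L2 := 10 | P0:M(10), P1:I | bus: BusUpgr
[9] P0: load  L2 | P0:M(10), P1:I | bus: none
[10] P0: load  L2 | P0:M(10), P1:I | bus: none
[11] P1: store L2 := 48 | P0:I, P1:M(48) | bus: BusRdX,Flush
[12] P0: store L2 := 99 | P0:M(99), P1:I | bus: BusRdX,Flush
[13] P1: load  L2 | P0:O(99), P1:S(99) | bus: BusRd

state = M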